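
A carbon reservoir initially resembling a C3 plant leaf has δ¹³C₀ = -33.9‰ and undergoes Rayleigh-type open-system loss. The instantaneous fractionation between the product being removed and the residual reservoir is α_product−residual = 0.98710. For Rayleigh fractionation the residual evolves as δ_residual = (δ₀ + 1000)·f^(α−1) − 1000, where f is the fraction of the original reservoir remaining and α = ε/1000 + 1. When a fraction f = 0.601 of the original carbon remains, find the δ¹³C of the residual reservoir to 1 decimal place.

-27.5‰

Rayleigh residual: δ_res = (δ₀ + 1000)·f^(α−1) − 1000
α − 1 = -0.01290
f^(α−1) = 0.601^(-0.01290) = 1.006590
δ_res = (-33.9 + 1000) × 1.006590 − 1000 = 972.466 − 1000 = -27.53‰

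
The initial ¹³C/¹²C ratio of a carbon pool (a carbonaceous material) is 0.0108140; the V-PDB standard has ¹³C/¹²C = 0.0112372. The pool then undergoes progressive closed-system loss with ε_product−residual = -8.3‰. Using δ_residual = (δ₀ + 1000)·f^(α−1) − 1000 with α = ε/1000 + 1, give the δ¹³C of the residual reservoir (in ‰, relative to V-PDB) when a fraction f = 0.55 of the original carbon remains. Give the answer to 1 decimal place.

-32.9‰

δ₀ = (0.0108140/0.0112372 − 1)×1000 = (0.962339 − 1)×1000 = -37.661‰
α − 1 = ε/1000 = -0.0083
f^(α−1) = 0.55^(-0.0083) = 1.004974
δ_res = (-37.661 + 1000) × 1.004974 − 1000 = 967.126 − 1000 = -32.87‰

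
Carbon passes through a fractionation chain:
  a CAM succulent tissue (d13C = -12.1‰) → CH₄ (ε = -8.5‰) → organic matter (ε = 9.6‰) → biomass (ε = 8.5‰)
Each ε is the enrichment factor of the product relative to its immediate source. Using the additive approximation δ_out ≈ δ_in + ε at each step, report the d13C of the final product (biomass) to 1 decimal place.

step 1: δ ≈ -12.1 + (-8.5) = -20.6‰
step 2: δ ≈ -20.6 + (9.6) = -11.0‰
step 3: δ ≈ -11.0 + (8.5) = -2.5‰

-2.5‰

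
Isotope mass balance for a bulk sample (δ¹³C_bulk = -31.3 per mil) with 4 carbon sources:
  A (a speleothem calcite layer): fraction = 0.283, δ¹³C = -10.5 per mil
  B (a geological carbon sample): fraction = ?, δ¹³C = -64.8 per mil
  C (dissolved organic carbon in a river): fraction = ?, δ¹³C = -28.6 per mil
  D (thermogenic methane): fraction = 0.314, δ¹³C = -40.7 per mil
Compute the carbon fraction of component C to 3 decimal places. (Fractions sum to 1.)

0.292

Let f_C and f_B be the unknown fractions; fractions sum to 1 so f_C + f_B = 0.403.
Mass balance: Σ fᵢ·δᵢ = δ_bulk ⇒ f_C·(-28.6) + f_B·(-64.8) = -31.3 − (-15.751) = -15.549
Substitute f_B = 0.403 − f_C:
f_C·(-28.6 − -64.8) = -15.549 − 0.403×(-64.8) = 10.566
f_C = 10.566 / 36.2 = 0.2919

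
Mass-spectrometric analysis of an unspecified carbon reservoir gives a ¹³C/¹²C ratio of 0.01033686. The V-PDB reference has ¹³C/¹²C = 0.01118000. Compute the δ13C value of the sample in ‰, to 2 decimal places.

-75.42‰

δ13C = (R_sample / R_standard − 1) × 1000
R_sample / R_standard = 0.01033686 / 0.01118000 = 0.924585
δ13C = (0.924585 − 1) × 1000 = -75.415‰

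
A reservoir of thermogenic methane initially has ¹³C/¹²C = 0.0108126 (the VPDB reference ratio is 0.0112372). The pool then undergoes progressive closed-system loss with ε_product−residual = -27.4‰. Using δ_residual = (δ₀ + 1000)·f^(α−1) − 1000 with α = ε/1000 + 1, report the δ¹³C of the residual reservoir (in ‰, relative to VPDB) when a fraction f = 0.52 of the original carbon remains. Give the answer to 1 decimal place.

δ₀ = (0.0108126/0.0112372 − 1)×1000 = (0.962215 − 1)×1000 = -37.785‰
α − 1 = ε/1000 = -0.0274
f^(α−1) = 0.52^(-0.0274) = 1.018079
δ_res = (-37.785 + 1000) × 1.018079 − 1000 = 979.611 − 1000 = -20.39‰

-20.4‰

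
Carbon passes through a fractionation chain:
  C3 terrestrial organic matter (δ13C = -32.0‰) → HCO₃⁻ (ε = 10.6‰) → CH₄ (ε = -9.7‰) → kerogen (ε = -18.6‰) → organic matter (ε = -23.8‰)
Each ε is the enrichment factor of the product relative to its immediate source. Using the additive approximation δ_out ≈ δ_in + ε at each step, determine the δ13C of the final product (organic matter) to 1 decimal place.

-73.5‰

step 1: δ ≈ -32.0 + (10.6) = -21.4‰
step 2: δ ≈ -21.4 + (-9.7) = -31.1‰
step 3: δ ≈ -31.1 + (-18.6) = -49.7‰
step 4: δ ≈ -49.7 + (-23.8) = -73.5‰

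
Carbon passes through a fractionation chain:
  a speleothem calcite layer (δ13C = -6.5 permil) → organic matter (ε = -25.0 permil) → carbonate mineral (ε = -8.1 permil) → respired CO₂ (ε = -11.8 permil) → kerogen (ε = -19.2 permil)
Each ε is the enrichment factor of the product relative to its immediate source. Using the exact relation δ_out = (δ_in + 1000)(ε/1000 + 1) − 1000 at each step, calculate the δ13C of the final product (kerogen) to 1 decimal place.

step 1: δ = (-6.50 + 1000)·(-25.0/1000 + 1) − 1000 = -31.34 permil
step 2: δ = (-31.34 + 1000)·(-8.1/1000 + 1) − 1000 = -39.18 permil
step 3: δ = (-39.18 + 1000)·(-11.8/1000 + 1) − 1000 = -50.52 permil
step 4: δ = (-50.52 + 1000)·(-19.2/1000 + 1) − 1000 = -68.75 permil

-68.8 permil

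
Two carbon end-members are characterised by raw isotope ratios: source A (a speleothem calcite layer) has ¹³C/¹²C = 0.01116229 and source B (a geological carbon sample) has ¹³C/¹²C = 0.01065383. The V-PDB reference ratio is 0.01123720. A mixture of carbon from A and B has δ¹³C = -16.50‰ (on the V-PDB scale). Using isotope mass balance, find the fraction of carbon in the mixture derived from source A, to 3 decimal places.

δ_A = (0.01116229/0.01123720 − 1)×1000 = (0.993334 − 1)×1000 = -6.666‰
δ_B = (0.01065383/0.01123720 − 1)×1000 = (0.948086 − 1)×1000 = -51.914‰
f_A = (δ_mix − δ_B)/(δ_A − δ_B) = (-16.50 − (-51.914))/(-6.666 − (-51.914))
f_A = 35.414 / 45.248 = 0.7827

0.783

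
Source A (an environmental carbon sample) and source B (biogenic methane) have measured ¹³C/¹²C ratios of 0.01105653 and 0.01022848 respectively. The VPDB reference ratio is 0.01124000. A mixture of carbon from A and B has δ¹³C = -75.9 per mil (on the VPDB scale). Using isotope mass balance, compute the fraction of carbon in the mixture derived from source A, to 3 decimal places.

δ_A = (0.01105653/0.01124000 − 1)×1000 = (0.983677 − 1)×1000 = -16.323 per mil
δ_B = (0.01022848/0.01124000 − 1)×1000 = (0.910007 − 1)×1000 = -89.993 per mil
f_A = (δ_mix − δ_B)/(δ_A − δ_B) = (-75.9 − (-89.993))/(-16.323 − (-89.993))
f_A = 14.093 / 73.670 = 0.1913

0.191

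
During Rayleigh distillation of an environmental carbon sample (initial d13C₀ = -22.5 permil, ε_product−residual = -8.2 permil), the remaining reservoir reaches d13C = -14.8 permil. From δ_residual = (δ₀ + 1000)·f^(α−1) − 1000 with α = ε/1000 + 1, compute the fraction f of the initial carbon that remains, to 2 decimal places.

0.38

α − 1 = ε/1000 = -0.0082
(δ_res + 1000)/(δ₀ + 1000) = (-14.8 + 1000)/(-22.5 + 1000) = 985.2/977.5 = 1.007877
f = 1.007877^(1/-0.0082) = exp(ln(1.007877)/-0.0082) = exp(0.00785/-0.0082)
f = exp(-0.9569) = 0.3841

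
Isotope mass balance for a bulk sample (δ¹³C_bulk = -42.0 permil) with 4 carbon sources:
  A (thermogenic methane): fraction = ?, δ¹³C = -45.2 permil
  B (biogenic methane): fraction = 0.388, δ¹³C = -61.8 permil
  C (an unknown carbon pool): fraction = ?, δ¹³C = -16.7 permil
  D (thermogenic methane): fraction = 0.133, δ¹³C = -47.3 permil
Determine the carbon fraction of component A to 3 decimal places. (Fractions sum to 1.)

0.131

Let f_A and f_C be the unknown fractions; fractions sum to 1 so f_A + f_C = 0.479.
Mass balance: Σ fᵢ·δᵢ = δ_bulk ⇒ f_A·(-45.2) + f_C·(-16.7) = -42.0 − (-30.269) = -11.731
Substitute f_C = 0.479 − f_A:
f_A·(-45.2 − -16.7) = -11.731 − 0.479×(-16.7) = -3.731
f_A = -3.731 / -28.5 = 0.1309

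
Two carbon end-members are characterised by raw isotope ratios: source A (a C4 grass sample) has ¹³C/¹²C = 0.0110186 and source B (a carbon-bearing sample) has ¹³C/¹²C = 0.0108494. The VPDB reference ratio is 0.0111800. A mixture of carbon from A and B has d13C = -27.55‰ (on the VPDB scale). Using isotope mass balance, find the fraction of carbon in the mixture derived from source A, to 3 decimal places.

δ_A = (0.0110186/0.0111800 − 1)×1000 = (0.985564 − 1)×1000 = -14.436‰
δ_B = (0.0108494/0.0111800 − 1)×1000 = (0.970429 − 1)×1000 = -29.571‰
f_A = (δ_mix − δ_B)/(δ_A − δ_B) = (-27.55 − (-29.571))/(-14.436 − (-29.571))
f_A = 2.021 / 15.134 = 0.1335

0.134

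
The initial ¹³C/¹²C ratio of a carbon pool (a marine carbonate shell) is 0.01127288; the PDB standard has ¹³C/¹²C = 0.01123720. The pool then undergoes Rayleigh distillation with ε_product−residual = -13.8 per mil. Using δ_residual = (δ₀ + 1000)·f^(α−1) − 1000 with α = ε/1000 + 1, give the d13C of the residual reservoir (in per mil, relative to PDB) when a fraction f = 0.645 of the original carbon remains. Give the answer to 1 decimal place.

9.3 per mil

δ₀ = (0.01127288/0.01123720 − 1)×1000 = (1.003175 − 1)×1000 = 3.175 per mil
α − 1 = ε/1000 = -0.0138
f^(α−1) = 0.645^(-0.0138) = 1.006070
δ_res = (3.175 + 1000) × 1.006070 − 1000 = 1009.264 − 1000 = 9.26 per mil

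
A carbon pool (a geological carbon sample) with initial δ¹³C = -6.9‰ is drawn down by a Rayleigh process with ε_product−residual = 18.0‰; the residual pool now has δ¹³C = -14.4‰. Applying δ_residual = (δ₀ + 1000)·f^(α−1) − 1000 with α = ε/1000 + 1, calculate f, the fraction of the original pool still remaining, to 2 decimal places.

0.66

α − 1 = ε/1000 = 0.0180
(δ_res + 1000)/(δ₀ + 1000) = (-14.4 + 1000)/(-6.9 + 1000) = 985.6/993.1 = 0.992448
f = 0.992448^(1/0.0180) = exp(ln(0.992448)/0.0180) = exp(-0.00758/0.0180)
f = exp(-0.4212) = 0.6563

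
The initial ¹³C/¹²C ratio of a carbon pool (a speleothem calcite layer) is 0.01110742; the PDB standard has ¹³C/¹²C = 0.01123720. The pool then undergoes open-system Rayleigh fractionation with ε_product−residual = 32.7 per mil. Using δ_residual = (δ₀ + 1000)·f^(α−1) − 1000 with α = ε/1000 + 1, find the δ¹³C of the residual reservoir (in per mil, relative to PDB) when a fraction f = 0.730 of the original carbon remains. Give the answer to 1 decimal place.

δ₀ = (0.01110742/0.01123720 − 1)×1000 = (0.988451 − 1)×1000 = -11.549 per mil
α − 1 = ε/1000 = 0.0327
f^(α−1) = 0.730^(0.0327) = 0.989762
δ_res = (-11.549 + 1000) × 0.989762 − 1000 = 978.331 − 1000 = -21.67 per mil

-21.7 per mil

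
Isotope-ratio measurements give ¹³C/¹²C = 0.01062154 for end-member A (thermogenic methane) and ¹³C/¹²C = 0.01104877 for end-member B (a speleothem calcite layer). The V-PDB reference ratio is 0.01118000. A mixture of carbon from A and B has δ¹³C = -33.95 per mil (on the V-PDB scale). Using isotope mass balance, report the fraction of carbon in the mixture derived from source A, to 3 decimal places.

0.581

δ_A = (0.01062154/0.01118000 − 1)×1000 = (0.950048 − 1)×1000 = -49.952 per mil
δ_B = (0.01104877/0.01118000 − 1)×1000 = (0.988262 − 1)×1000 = -11.738 per mil
f_A = (δ_mix − δ_B)/(δ_A − δ_B) = (-33.95 − (-11.738))/(-49.952 − (-11.738))
f_A = -22.212 / -38.214 = 0.5813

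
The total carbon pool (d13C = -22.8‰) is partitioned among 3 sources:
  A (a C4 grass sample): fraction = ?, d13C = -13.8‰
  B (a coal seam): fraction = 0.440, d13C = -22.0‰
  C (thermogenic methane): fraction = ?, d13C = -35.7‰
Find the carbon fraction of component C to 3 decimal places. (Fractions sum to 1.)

0.246

Let f_C and f_A be the unknown fractions; fractions sum to 1 so f_C + f_A = 0.560.
Mass balance: Σ fᵢ·δᵢ = δ_bulk ⇒ f_C·(-35.7) + f_A·(-13.8) = -22.8 − (-9.680) = -13.120
Substitute f_A = 0.560 − f_C:
f_C·(-35.7 − -13.8) = -13.120 − 0.560×(-13.8) = -5.392
f_C = -5.392 / -21.9 = 0.2462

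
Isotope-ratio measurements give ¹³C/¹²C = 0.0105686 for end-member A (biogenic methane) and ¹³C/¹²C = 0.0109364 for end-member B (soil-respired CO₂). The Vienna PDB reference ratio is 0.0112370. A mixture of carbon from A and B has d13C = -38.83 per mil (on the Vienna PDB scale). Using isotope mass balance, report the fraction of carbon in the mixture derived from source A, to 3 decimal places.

0.369

δ_A = (0.0105686/0.0112370 − 1)×1000 = (0.940518 − 1)×1000 = -59.482 per mil
δ_B = (0.0109364/0.0112370 − 1)×1000 = (0.973249 − 1)×1000 = -26.751 per mil
f_A = (δ_mix − δ_B)/(δ_A − δ_B) = (-38.83 − (-26.751))/(-59.482 − (-26.751))
f_A = -12.079 / -32.731 = 0.3690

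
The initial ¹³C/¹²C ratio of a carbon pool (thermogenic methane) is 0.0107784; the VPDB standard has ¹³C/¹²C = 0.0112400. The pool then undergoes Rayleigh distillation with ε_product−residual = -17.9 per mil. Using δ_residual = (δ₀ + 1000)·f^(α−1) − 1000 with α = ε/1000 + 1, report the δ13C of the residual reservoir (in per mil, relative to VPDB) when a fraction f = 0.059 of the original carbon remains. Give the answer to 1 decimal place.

8.8 per mil

δ₀ = (0.0107784/0.0112400 − 1)×1000 = (0.958932 − 1)×1000 = -41.068 per mil
α − 1 = ε/1000 = -0.0179
f^(α−1) = 0.059^(-0.0179) = 1.051966
δ_res = (-41.068 + 1000) × 1.051966 − 1000 = 1008.764 − 1000 = 8.76 per mil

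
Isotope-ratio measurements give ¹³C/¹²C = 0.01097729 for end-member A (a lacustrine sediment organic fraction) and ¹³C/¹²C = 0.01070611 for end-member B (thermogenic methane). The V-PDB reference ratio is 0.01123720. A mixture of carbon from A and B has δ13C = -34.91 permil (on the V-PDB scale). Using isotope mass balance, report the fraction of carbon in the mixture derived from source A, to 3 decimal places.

δ_A = (0.01097729/0.01123720 − 1)×1000 = (0.976871 − 1)×1000 = -23.129 permil
δ_B = (0.01070611/0.01123720 − 1)×1000 = (0.952738 − 1)×1000 = -47.262 permil
f_A = (δ_mix − δ_B)/(δ_A − δ_B) = (-34.91 − (-47.262))/(-23.129 − (-47.262))
f_A = 12.352 / 24.132 = 0.5118

0.512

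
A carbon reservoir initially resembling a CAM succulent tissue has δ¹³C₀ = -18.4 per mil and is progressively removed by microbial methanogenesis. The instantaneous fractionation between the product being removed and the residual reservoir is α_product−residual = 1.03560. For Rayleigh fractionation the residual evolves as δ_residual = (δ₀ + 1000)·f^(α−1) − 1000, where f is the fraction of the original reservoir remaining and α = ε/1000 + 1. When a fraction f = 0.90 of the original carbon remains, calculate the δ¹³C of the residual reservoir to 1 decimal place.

-22.1 per mil

Rayleigh residual: δ_res = (δ₀ + 1000)·f^(α−1) − 1000
α − 1 = 0.03560
f^(α−1) = 0.90^(0.03560) = 0.996256
δ_res = (-18.4 + 1000) × 0.996256 − 1000 = 977.925 − 1000 = -22.07 per mil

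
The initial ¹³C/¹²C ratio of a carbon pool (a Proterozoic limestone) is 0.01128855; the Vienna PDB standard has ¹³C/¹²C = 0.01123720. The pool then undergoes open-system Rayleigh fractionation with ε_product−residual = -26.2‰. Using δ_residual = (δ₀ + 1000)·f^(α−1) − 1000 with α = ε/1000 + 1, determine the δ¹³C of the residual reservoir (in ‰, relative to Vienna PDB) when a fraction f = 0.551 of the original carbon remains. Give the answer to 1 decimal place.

20.4‰

δ₀ = (0.01128855/0.01123720 − 1)×1000 = (1.004570 − 1)×1000 = 4.570‰
α − 1 = ε/1000 = -0.0262
f^(α−1) = 0.551^(-0.0262) = 1.015738
δ_res = (4.570 + 1000) × 1.015738 − 1000 = 1020.380 − 1000 = 20.38‰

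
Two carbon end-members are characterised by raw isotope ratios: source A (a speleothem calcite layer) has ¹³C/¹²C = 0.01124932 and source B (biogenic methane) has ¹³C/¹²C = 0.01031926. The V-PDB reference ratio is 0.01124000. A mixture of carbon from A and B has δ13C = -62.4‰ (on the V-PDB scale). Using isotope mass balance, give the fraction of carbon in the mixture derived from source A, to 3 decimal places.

δ_A = (0.01124932/0.01124000 − 1)×1000 = (1.000829 − 1)×1000 = 0.829‰
δ_B = (0.01031926/0.01124000 − 1)×1000 = (0.918084 − 1)×1000 = -81.916‰
f_A = (δ_mix − δ_B)/(δ_A − δ_B) = (-62.4 − (-81.916))/(0.829 − (-81.916))
f_A = 19.516 / 82.746 = 0.2359

0.236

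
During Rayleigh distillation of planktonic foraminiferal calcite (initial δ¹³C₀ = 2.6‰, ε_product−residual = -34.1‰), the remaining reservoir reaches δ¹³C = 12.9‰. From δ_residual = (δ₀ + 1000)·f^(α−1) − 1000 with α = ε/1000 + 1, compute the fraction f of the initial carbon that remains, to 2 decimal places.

0.74

α − 1 = ε/1000 = -0.0341
(δ_res + 1000)/(δ₀ + 1000) = (12.9 + 1000)/(2.6 + 1000) = 1012.9/1002.6 = 1.010273
f = 1.010273^(1/-0.0341) = exp(ln(1.010273)/-0.0341) = exp(0.01022/-0.0341)
f = exp(-0.2997) = 0.7410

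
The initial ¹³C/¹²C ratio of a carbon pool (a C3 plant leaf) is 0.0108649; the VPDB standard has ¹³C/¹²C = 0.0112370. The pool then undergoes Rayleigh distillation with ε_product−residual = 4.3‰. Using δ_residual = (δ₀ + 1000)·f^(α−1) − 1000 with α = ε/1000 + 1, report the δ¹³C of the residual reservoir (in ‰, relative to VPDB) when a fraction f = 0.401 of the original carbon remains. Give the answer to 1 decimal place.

δ₀ = (0.0108649/0.0112370 − 1)×1000 = (0.966886 − 1)×1000 = -33.114‰
α − 1 = ε/1000 = 0.0043
f^(α−1) = 0.401^(0.0043) = 0.996078
δ_res = (-33.114 + 1000) × 0.996078 − 1000 = 963.094 − 1000 = -36.91‰

-36.9‰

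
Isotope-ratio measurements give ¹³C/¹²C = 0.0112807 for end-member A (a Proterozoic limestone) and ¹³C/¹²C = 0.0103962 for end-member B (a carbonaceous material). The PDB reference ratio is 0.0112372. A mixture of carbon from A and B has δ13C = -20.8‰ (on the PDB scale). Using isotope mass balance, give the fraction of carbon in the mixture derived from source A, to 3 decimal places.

0.687

δ_A = (0.0112807/0.0112372 − 1)×1000 = (1.003871 − 1)×1000 = 3.871‰
δ_B = (0.0103962/0.0112372 − 1)×1000 = (0.925159 − 1)×1000 = -74.841‰
f_A = (δ_mix − δ_B)/(δ_A − δ_B) = (-20.8 − (-74.841))/(3.871 − (-74.841))
f_A = 54.041 / 78.712 = 0.6866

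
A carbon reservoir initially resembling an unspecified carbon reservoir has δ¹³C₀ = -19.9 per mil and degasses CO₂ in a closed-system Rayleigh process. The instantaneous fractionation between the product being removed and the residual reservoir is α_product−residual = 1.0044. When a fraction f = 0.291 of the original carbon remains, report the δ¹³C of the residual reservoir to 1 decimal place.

Rayleigh residual: δ_res = (δ₀ + 1000)·f^(α−1) − 1000
α − 1 = 0.00440
f^(α−1) = 0.291^(0.00440) = 0.994583
δ_res = (-19.9 + 1000) × 0.994583 − 1000 = 974.791 − 1000 = -25.21 per mil

-25.2 per mil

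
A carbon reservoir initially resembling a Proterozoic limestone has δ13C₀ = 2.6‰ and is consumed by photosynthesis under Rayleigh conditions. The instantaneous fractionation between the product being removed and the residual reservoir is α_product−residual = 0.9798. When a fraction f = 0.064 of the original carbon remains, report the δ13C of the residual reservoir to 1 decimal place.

59.8‰

Rayleigh residual: δ_res = (δ₀ + 1000)·f^(α−1) − 1000
α − 1 = -0.02020
f^(α−1) = 0.064^(-0.02020) = 1.057098
δ_res = (2.6 + 1000) × 1.057098 − 1000 = 1059.846 − 1000 = 59.85‰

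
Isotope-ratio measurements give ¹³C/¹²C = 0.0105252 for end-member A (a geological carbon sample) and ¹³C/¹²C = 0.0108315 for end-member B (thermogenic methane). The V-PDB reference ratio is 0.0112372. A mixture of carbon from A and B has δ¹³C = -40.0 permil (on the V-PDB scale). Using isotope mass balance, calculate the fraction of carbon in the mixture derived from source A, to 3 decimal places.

δ_A = (0.0105252/0.0112372 − 1)×1000 = (0.936639 − 1)×1000 = -63.361 permil
δ_B = (0.0108315/0.0112372 − 1)×1000 = (0.963897 − 1)×1000 = -36.103 permil
f_A = (δ_mix − δ_B)/(δ_A − δ_B) = (-40.0 − (-36.103))/(-63.361 − (-36.103))
f_A = -3.897 / -27.258 = 0.1430

0.143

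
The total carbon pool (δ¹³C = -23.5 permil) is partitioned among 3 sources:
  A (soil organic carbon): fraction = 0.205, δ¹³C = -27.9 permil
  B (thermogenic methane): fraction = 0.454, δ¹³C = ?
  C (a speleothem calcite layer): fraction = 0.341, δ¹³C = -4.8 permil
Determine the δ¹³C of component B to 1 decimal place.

-35.6 permil

Isotope mass balance: δ_bulk = Σ fᵢ·δᵢ.
-23.5 = 0.205×(-27.9) + 0.454×δ_B + 0.341×(-4.8)
0.454·δ_B = -23.5 − (-7.356) = -16.144
δ_B = -16.144 / 0.454 = -35.56 permil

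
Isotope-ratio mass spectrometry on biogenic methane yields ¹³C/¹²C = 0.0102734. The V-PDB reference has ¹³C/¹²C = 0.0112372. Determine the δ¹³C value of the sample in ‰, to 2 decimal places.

-85.77‰

δ¹³C = (R_sample / R_standard − 1) × 1000
R_sample / R_standard = 0.0102734 / 0.0112372 = 0.914231
δ¹³C = (0.914231 − 1) × 1000 = -85.769‰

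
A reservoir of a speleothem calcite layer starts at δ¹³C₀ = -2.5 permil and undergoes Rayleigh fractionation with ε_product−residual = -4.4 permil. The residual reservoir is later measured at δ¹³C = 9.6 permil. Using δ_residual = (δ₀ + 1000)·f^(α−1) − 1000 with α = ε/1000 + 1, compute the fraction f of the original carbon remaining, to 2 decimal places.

α − 1 = ε/1000 = -0.0044
(δ_res + 1000)/(δ₀ + 1000) = (9.6 + 1000)/(-2.5 + 1000) = 1009.6/997.5 = 1.012130
f = 1.012130^(1/-0.0044) = exp(ln(1.012130)/-0.0044) = exp(0.01206/-0.0044)
f = exp(-2.7403) = 0.0646

0.06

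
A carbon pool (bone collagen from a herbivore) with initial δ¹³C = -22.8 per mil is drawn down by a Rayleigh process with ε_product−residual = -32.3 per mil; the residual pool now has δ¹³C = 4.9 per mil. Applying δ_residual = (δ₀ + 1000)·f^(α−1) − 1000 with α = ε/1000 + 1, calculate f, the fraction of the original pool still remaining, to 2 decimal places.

0.42

α − 1 = ε/1000 = -0.0323
(δ_res + 1000)/(δ₀ + 1000) = (4.9 + 1000)/(-22.8 + 1000) = 1004.9/977.2 = 1.028346
f = 1.028346^(1/-0.0323) = exp(ln(1.028346)/-0.0323) = exp(0.02795/-0.0323)
f = exp(-0.8654) = 0.4209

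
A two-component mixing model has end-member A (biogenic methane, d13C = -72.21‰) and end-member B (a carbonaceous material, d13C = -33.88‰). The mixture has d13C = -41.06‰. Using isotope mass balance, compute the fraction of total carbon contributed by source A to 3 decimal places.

0.187

δ_mix = f_A·δ_A + (1 − f_A)·δ_B  ⇒  f_A = (δ_mix − δ_B)/(δ_A − δ_B)
f_A = (-41.06 − (-33.88)) / (-72.21 − (-33.88))
f_A = -7.18 / -38.33 = 0.1873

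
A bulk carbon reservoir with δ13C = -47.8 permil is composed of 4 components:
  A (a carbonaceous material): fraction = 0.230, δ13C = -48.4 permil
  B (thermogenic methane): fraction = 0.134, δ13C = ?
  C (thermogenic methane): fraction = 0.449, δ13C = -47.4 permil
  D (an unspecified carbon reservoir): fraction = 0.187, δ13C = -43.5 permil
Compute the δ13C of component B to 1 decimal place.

Isotope mass balance: δ_bulk = Σ fᵢ·δᵢ.
-47.8 = 0.230×(-48.4) + 0.134×δ_B + 0.449×(-47.4) + 0.187×(-43.5)
0.134·δ_B = -47.8 − (-40.549) = -7.251
δ_B = -7.251 / 0.134 = -54.11 permil

-54.1 permil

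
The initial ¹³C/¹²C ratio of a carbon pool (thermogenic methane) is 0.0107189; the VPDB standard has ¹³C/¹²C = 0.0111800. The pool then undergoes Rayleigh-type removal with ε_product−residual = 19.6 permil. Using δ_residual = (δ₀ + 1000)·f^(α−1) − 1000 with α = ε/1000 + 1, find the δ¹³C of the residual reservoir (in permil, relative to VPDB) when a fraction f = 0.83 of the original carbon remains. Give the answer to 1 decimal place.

δ₀ = (0.0107189/0.0111800 − 1)×1000 = (0.958757 − 1)×1000 = -41.243 permil
α − 1 = ε/1000 = 0.0196
f^(α−1) = 0.83^(0.0196) = 0.996355
δ_res = (-41.243 + 1000) × 0.996355 − 1000 = 955.262 − 1000 = -44.74 permil

-44.7 permil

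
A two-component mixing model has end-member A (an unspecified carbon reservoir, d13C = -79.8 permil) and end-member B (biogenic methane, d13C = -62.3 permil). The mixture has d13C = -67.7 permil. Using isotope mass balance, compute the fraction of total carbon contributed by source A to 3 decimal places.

0.309

δ_mix = f_A·δ_A + (1 − f_A)·δ_B  ⇒  f_A = (δ_mix − δ_B)/(δ_A − δ_B)
f_A = (-67.7 − (-62.3)) / (-79.8 − (-62.3))
f_A = -5.4 / -17.5 = 0.3086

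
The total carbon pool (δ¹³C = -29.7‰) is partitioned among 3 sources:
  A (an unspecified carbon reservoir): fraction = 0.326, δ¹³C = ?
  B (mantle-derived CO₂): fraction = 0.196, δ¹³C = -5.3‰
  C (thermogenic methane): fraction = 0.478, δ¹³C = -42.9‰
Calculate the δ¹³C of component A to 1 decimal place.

Isotope mass balance: δ_bulk = Σ fᵢ·δᵢ.
-29.7 = 0.326×δ_A + 0.196×(-5.3) + 0.478×(-42.9)
0.326·δ_A = -29.7 − (-21.545) = -8.155
δ_A = -8.155 / 0.326 = -25.02‰

-25.0‰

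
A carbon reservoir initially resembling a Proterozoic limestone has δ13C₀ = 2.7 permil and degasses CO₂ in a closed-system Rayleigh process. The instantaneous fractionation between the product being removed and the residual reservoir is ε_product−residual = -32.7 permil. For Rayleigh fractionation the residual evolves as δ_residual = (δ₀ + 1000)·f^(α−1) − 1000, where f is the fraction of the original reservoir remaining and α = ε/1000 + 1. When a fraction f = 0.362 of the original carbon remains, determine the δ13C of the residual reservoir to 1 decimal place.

Rayleigh residual: δ_res = (δ₀ + 1000)·f^(α−1) − 1000
α = ε/1000 + 1 = 0.96730, so α − 1 = -0.03270
f^(α−1) = 0.362^(-0.03270) = 1.033785
δ_res = (2.7 + 1000) × 1.033785 − 1000 = 1036.576 − 1000 = 36.58 permil

36.6 permil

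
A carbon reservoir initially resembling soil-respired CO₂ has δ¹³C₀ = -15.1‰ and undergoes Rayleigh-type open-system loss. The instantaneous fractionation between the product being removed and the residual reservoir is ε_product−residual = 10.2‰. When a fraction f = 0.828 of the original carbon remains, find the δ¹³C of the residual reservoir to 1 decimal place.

-17.0‰

Rayleigh residual: δ_res = (δ₀ + 1000)·f^(α−1) − 1000
α = ε/1000 + 1 = 1.01020, so α − 1 = 0.01020
f^(α−1) = 0.828^(0.01020) = 0.998077
δ_res = (-15.1 + 1000) × 0.998077 − 1000 = 983.006 − 1000 = -16.99‰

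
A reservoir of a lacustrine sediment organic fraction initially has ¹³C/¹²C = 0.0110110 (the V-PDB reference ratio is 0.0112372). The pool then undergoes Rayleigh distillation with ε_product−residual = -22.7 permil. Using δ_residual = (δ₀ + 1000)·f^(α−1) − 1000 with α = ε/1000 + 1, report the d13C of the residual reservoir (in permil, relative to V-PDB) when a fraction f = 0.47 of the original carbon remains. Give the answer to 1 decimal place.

-3.2 permil

δ₀ = (0.0110110/0.0112372 − 1)×1000 = (0.979870 − 1)×1000 = -20.130 permil
α − 1 = ε/1000 = -0.0227
f^(α−1) = 0.47^(-0.0227) = 1.017287
δ_res = (-20.130 + 1000) × 1.017287 − 1000 = 996.809 − 1000 = -3.19 permil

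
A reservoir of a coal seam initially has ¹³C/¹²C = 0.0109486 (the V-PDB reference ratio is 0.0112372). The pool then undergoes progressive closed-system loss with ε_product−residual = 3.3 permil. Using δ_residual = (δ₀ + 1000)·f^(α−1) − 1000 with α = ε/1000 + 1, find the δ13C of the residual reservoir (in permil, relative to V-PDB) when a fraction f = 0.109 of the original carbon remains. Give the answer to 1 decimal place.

-32.8 permil

δ₀ = (0.0109486/0.0112372 − 1)×1000 = (0.974317 − 1)×1000 = -25.683 permil
α − 1 = ε/1000 = 0.0033
f^(α−1) = 0.109^(0.0033) = 0.992713
δ_res = (-25.683 + 1000) × 0.992713 − 1000 = 967.217 − 1000 = -32.78 permil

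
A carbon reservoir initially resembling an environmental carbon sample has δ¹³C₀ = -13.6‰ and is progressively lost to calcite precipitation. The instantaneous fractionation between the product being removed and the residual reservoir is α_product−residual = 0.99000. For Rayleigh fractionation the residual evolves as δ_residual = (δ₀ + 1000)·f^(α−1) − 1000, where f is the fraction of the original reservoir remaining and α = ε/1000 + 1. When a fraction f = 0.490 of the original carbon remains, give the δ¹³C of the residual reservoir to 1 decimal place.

-6.5‰

Rayleigh residual: δ_res = (δ₀ + 1000)·f^(α−1) − 1000
α − 1 = -0.01000
f^(α−1) = 0.490^(-0.01000) = 1.007159
δ_res = (-13.6 + 1000) × 1.007159 − 1000 = 993.462 − 1000 = -6.54‰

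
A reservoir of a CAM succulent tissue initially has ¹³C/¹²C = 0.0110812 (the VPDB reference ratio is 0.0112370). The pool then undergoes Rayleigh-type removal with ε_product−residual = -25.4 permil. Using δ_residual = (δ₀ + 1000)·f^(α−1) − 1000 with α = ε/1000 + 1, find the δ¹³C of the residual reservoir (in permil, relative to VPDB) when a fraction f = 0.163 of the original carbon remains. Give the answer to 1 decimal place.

32.6 permil

δ₀ = (0.0110812/0.0112370 − 1)×1000 = (0.986135 − 1)×1000 = -13.865 permil
α − 1 = ε/1000 = -0.0254
f^(α−1) = 0.163^(-0.0254) = 1.047154
δ_res = (-13.865 + 1000) × 1.047154 − 1000 = 1032.635 − 1000 = 32.64 permil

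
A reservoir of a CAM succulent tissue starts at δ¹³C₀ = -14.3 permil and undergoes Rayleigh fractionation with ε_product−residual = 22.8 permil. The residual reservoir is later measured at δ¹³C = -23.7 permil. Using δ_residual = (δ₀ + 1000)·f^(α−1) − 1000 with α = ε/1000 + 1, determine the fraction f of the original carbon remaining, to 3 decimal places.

α − 1 = ε/1000 = 0.0228
(δ_res + 1000)/(δ₀ + 1000) = (-23.7 + 1000)/(-14.3 + 1000) = 976.3/985.7 = 0.990464
f = 0.990464^(1/0.0228) = exp(ln(0.990464)/0.0228) = exp(-0.00958/0.0228)
f = exp(-0.4203) = 0.6569

0.657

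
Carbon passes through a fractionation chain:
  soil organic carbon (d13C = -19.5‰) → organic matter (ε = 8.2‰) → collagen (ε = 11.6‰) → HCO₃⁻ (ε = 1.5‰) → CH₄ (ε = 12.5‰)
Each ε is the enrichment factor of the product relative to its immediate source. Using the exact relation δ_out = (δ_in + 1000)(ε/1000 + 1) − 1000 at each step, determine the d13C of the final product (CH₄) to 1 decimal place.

step 1: δ = (-19.50 + 1000)·(8.2/1000 + 1) − 1000 = -11.46‰
step 2: δ = (-11.46 + 1000)·(11.6/1000 + 1) − 1000 = 0.01‰
step 3: δ = (0.01 + 1000)·(1.5/1000 + 1) − 1000 = 1.51‰
step 4: δ = (1.51 + 1000)·(12.5/1000 + 1) − 1000 = 14.03‰

14.0‰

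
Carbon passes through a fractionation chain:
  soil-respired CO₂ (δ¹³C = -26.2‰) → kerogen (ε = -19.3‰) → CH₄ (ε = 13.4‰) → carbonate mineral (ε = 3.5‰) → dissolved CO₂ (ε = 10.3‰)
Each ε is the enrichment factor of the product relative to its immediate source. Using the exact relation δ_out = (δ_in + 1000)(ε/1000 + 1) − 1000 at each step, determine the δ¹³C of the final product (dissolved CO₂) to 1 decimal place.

-18.8‰

step 1: δ = (-26.20 + 1000)·(-19.3/1000 + 1) − 1000 = -44.99‰
step 2: δ = (-44.99 + 1000)·(13.4/1000 + 1) − 1000 = -32.20‰
step 3: δ = (-32.20 + 1000)·(3.5/1000 + 1) − 1000 = -28.81‰
step 4: δ = (-28.81 + 1000)·(10.3/1000 + 1) − 1000 = -18.81‰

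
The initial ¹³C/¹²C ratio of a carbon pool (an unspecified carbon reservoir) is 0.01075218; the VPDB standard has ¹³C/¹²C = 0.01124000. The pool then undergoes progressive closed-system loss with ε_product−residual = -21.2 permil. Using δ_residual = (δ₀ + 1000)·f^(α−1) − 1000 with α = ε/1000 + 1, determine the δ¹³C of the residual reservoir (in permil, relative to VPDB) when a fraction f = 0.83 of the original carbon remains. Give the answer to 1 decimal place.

-39.6 permil

δ₀ = (0.01075218/0.01124000 − 1)×1000 = (0.956600 − 1)×1000 = -43.400 permil
α − 1 = ε/1000 = -0.0212
f^(α−1) = 0.83^(-0.0212) = 1.003958
δ_res = (-43.400 + 1000) × 1.003958 − 1000 = 960.386 − 1000 = -39.61 permil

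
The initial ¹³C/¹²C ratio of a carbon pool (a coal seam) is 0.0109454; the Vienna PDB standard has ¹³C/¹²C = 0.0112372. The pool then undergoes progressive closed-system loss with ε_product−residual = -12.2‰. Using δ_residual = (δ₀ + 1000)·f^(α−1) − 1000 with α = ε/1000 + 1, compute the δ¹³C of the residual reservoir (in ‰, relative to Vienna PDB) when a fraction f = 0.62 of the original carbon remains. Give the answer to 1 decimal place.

δ₀ = (0.0109454/0.0112372 − 1)×1000 = (0.974033 − 1)×1000 = -25.967‰
α − 1 = ε/1000 = -0.0122
f^(α−1) = 0.62^(-0.0122) = 1.005849
δ_res = (-25.967 + 1000) × 1.005849 − 1000 = 979.730 − 1000 = -20.27‰

-20.3‰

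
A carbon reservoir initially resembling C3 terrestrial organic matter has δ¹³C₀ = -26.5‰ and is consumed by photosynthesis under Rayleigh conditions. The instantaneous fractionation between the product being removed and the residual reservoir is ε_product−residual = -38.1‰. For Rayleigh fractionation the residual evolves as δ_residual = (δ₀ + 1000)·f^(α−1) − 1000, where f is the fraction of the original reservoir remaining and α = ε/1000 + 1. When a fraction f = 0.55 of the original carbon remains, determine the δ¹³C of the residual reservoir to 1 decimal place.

-4.1‰

Rayleigh residual: δ_res = (δ₀ + 1000)·f^(α−1) − 1000
α = ε/1000 + 1 = 0.96190, so α − 1 = -0.03810
f^(α−1) = 0.55^(-0.03810) = 1.023039
δ_res = (-26.5 + 1000) × 1.023039 − 1000 = 995.928 − 1000 = -4.07‰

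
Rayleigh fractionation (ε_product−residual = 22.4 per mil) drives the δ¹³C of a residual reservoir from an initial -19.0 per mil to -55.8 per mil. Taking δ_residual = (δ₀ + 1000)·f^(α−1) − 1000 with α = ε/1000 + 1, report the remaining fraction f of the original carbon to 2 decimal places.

α − 1 = ε/1000 = 0.0224
(δ_res + 1000)/(δ₀ + 1000) = (-55.8 + 1000)/(-19.0 + 1000) = 944.2/981.0 = 0.962487
f = 0.962487^(1/0.0224) = exp(ln(0.962487)/0.0224) = exp(-0.03823/0.0224)
f = exp(-1.7069) = 0.1814

0.18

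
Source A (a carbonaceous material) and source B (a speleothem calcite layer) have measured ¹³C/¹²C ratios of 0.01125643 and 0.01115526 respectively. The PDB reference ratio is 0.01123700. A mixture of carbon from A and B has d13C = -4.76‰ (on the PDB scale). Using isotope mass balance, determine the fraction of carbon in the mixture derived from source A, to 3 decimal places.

0.279

δ_A = (0.01125643/0.01123700 − 1)×1000 = (1.001729 − 1)×1000 = 1.729‰
δ_B = (0.01115526/0.01123700 − 1)×1000 = (0.992726 − 1)×1000 = -7.274‰
f_A = (δ_mix − δ_B)/(δ_A − δ_B) = (-4.76 − (-7.274))/(1.729 − (-7.274))
f_A = 2.514 / 9.003 = 0.2793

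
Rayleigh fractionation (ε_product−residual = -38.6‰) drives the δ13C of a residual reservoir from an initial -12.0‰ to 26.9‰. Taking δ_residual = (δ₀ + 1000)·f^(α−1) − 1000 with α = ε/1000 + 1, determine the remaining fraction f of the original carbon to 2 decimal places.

0.37

α − 1 = ε/1000 = -0.0386
(δ_res + 1000)/(δ₀ + 1000) = (26.9 + 1000)/(-12.0 + 1000) = 1026.9/988.0 = 1.039372
f = 1.039372^(1/-0.0386) = exp(ln(1.039372)/-0.0386) = exp(0.03862/-0.0386)
f = exp(-1.0004) = 0.3677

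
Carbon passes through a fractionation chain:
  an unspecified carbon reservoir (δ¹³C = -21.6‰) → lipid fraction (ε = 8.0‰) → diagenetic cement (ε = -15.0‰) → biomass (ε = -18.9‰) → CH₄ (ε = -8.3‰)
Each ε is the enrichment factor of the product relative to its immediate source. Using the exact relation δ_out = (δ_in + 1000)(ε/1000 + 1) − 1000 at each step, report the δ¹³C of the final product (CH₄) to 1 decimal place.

-54.8‰

step 1: δ = (-21.60 + 1000)·(8.0/1000 + 1) − 1000 = -13.77‰
step 2: δ = (-13.77 + 1000)·(-15.0/1000 + 1) − 1000 = -28.57‰
step 3: δ = (-28.57 + 1000)·(-18.9/1000 + 1) − 1000 = -46.93‰
step 4: δ = (-46.93 + 1000)·(-8.3/1000 + 1) − 1000 = -54.84‰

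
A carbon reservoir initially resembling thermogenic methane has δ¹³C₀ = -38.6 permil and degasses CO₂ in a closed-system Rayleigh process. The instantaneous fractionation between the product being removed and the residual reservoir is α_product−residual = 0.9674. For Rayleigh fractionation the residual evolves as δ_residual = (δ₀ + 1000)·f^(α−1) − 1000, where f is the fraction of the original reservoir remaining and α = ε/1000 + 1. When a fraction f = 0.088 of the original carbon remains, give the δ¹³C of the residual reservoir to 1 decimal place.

40.7 permil

Rayleigh residual: δ_res = (δ₀ + 1000)·f^(α−1) − 1000
α − 1 = -0.03260
f^(α−1) = 0.088^(-0.03260) = 1.082455
δ_res = (-38.6 + 1000) × 1.082455 − 1000 = 1040.672 − 1000 = 40.67 permil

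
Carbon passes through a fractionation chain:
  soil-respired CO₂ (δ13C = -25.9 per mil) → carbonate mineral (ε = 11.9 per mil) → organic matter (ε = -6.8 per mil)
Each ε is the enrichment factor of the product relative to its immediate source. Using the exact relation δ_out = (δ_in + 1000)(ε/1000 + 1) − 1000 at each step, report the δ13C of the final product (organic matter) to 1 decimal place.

-21.0 per mil

step 1: δ = (-25.90 + 1000)·(11.9/1000 + 1) − 1000 = -14.31 per mil
step 2: δ = (-14.31 + 1000)·(-6.8/1000 + 1) − 1000 = -21.01 per mil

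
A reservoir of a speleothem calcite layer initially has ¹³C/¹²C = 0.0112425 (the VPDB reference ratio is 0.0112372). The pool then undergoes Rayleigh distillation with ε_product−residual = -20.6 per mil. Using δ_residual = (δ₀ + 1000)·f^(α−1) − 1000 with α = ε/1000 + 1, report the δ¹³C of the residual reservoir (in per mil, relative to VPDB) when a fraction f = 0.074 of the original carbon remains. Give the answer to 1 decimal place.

δ₀ = (0.0112425/0.0112372 − 1)×1000 = (1.000472 − 1)×1000 = 0.472 per mil
α − 1 = ε/1000 = -0.0206
f^(α−1) = 0.074^(-0.0206) = 1.055100
δ_res = (0.472 + 1000) × 1.055100 − 1000 = 1055.598 − 1000 = 55.60 per mil

55.6 per mil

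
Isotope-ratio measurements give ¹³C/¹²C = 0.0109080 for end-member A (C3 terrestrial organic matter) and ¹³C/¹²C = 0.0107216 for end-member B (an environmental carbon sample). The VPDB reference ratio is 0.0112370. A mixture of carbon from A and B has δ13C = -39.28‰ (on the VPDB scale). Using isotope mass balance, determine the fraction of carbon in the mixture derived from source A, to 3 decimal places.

δ_A = (0.0109080/0.0112370 − 1)×1000 = (0.970722 − 1)×1000 = -29.278‰
δ_B = (0.0107216/0.0112370 − 1)×1000 = (0.954134 − 1)×1000 = -45.866‰
f_A = (δ_mix − δ_B)/(δ_A − δ_B) = (-39.28 − (-45.866))/(-29.278 − (-45.866))
f_A = 6.586 / 16.588 = 0.3971

0.397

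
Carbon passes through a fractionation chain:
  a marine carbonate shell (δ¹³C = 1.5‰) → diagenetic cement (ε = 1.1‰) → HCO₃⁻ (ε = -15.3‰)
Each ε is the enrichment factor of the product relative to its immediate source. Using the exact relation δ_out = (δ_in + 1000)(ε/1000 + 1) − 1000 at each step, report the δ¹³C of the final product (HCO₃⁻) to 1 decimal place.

-12.7‰

step 1: δ = (1.50 + 1000)·(1.1/1000 + 1) − 1000 = 2.60‰
step 2: δ = (2.60 + 1000)·(-15.3/1000 + 1) − 1000 = -12.74‰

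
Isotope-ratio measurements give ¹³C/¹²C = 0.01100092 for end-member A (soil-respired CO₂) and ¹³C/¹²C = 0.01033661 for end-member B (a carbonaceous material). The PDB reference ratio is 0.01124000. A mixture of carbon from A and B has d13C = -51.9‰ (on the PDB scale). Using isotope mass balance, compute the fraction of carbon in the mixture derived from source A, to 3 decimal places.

δ_A = (0.01100092/0.01124000 − 1)×1000 = (0.978730 − 1)×1000 = -21.270‰
δ_B = (0.01033661/0.01124000 − 1)×1000 = (0.919627 − 1)×1000 = -80.373‰
f_A = (δ_mix − δ_B)/(δ_A − δ_B) = (-51.9 − (-80.373))/(-21.270 − (-80.373))
f_A = 28.473 / 59.102 = 0.4818

0.482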